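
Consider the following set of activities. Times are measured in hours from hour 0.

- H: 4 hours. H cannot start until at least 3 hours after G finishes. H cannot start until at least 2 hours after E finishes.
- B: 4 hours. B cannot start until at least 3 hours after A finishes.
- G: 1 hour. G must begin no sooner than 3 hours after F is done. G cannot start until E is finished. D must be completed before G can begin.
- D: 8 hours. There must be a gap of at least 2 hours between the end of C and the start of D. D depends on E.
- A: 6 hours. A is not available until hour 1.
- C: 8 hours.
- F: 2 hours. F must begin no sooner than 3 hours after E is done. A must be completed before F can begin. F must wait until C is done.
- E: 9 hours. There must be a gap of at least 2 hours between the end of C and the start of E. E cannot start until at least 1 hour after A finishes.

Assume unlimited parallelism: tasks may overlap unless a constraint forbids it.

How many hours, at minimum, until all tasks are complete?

C has no prerequisites, so it starts at hour 0 and finishes at hour 8.
A waits on its own release at hour 1, so it starts at hour 1 and finishes at 1 + 6 = hour 7.
For E: C (finishes hour 8, plus 2-hour gap → hour 10); A (finishes hour 7, plus 1-hour gap → hour 8). Taking the maximum gives a start of hour 10, and it finishes at 10 + 9 = hour 19.
For F: E (finishes hour 19, plus 3-hour gap → hour 22); A (finishes hour 7); C (finishes hour 8). Taking the maximum gives a start of hour 22, and it finishes at 22 + 2 = hour 24.
For D: C (finishes hour 8, plus 2-hour gap → hour 10); E (finishes hour 19). Taking the maximum gives a start of hour 19, and it finishes at 19 + 8 = hour 27.
G needs all of F (finishes hour 24, plus 3-hour gap → hour 27); E (finishes hour 19); D (finishes hour 27). That puts its earliest start at hour 27; it finishes at 27 + 1 = hour 28.
H has to wait for G (finishes hour 28, plus 3-hour gap → hour 31); E (finishes hour 19, plus 2-hour gap → hour 21). The latest of these is hour 31, so H runs hour 31 to 31 + 4 = hour 35.
B waits on A (finishes hour 7, plus 3-hour gap → hour 10), so it starts at hour 10 and finishes at 10 + 4 = hour 14.
All tasks are finished once the last one completes. Finish times: A at 7, B at 14, C at 8, D at 27, E at 19, F at 24, G at 28, H at 35. The latest is hour 35.

35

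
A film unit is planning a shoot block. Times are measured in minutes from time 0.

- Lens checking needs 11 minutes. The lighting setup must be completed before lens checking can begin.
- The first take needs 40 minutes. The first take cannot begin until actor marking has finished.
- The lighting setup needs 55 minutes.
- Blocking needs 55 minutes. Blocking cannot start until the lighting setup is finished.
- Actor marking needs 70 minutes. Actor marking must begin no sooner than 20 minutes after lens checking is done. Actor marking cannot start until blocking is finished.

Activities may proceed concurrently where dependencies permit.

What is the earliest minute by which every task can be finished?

220

The lighting setup can start immediately at minute 0; it finishes at minute 55.
After the lighting setup (finishes minute 55), blocking can start at minute 55 and finishes at minute 110.
Lens checking cannot begin until the lighting setup (finishes minute 55). It runs from minute 55 to 55 + 11 = minute 66.
Actor marking has to wait for lens checking (finishes minute 66, plus 20-minute gap → minute 86); blocking (finishes minute 110). The latest of these is minute 110, so actor marking runs minute 110 to 110 + 70 = minute 180.
The first take waits on actor marking (finishes minute 180), so it starts at minute 180 and finishes at 180 + 40 = minute 220.
All tasks are finished once the last one completes. Finish times: The lighting setup at 55, Lens checking at 66, Blocking at 110, Actor marking at 180, The first take at 220. The latest is minute 220.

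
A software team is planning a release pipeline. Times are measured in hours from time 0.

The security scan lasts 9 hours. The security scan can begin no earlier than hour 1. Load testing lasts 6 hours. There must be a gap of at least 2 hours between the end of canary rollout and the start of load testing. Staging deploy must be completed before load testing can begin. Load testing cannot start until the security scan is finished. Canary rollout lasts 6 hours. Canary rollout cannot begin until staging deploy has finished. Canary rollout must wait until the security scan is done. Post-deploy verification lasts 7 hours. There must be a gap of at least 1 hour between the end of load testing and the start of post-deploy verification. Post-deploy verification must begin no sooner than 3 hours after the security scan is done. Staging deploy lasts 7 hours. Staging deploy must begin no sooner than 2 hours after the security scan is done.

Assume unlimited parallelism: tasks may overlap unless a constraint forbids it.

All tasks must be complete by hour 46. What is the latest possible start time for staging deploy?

17

Nothing follows post-deploy verification; the deadline of hour 46 is its only limit. It must start by 46 − 7 = hour 39.
Since post-deploy verification (must start by hour 39, minus 1-hour gap → hour 38) depends on it, load testing must finish by hour 38. Backing off its 6-hour duration gives a latest start of hour 32.
Canary rollout must finish before load testing (must start by hour 32, minus 2-hour gap → hour 30). With a 6-hour duration, canary rollout must start by 30 − 6 = hour 24.
Staging deploy has several dependents: canary rollout (must start by hour 24); load testing (must start by hour 32). The earliest of those limits is hour 24, so staging deploy must start by 24 − 7 = hour 17.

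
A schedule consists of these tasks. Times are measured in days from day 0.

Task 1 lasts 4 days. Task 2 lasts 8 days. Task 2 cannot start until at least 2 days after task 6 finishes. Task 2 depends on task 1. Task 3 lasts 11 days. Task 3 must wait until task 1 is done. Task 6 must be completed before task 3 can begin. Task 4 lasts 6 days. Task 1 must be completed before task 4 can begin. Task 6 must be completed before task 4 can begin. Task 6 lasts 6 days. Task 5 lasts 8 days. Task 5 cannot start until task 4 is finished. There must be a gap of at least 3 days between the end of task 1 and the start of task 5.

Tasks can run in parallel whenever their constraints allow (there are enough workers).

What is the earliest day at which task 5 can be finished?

20

Task 6 can start immediately at day 0; it finishes at day 6.
Task 1 can start immediately at day 0; it finishes at day 4.
Task 4 has to wait for task 1 (finishes day 4); task 6 (finishes day 6). The latest of these is day 6, so task 4 runs day 6 to 6 + 6 = day 12.
For task 5: task 4 (finishes day 12); task 1 (finishes day 4, plus 3-day gap → day 7). Taking the maximum gives a start of day 12, and it finishes at 12 + 8 = day 20.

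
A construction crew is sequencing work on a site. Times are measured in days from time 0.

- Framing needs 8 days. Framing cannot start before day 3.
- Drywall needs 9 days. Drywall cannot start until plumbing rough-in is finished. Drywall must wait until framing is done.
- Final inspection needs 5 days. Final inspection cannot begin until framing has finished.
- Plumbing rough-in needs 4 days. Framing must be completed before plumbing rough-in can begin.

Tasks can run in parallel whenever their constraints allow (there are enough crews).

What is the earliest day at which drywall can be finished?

24

Framing waits on its own release at day 3, so it starts at day 3 and finishes at 3 + 8 = day 11.
Plumbing rough-in waits on framing (finishes day 11), so it starts at day 11 and finishes at 11 + 4 = day 15.
Drywall has to wait for plumbing rough-in (finishes day 15); framing (finishes day 11). The latest of these is day 15, so drywall runs day 15 to 15 + 9 = day 24.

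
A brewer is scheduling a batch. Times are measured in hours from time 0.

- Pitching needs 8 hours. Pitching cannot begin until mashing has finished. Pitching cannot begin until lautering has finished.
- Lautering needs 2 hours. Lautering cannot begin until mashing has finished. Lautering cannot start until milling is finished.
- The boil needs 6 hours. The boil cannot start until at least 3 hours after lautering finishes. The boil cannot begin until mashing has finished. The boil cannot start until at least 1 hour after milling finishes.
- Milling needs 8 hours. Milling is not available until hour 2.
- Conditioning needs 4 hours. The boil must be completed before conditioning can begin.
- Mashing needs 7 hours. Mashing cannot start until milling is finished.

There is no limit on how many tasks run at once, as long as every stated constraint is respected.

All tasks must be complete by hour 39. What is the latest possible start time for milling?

9

Conditioning must finish by hour 39; it takes 4 hours, so it must start by 39 − 4 = hour 35.
Since conditioning (must start by hour 35) depends on it, the boil must finish by hour 35. Backing off its 6-hour duration gives a latest start of hour 29.
Pitching has no dependents, so it just needs to finish by hour 39. Starting by 39 − 8 = hour 31 achieves that.
Lautering must finish in time for the boil (must start by hour 29, minus 3-hour gap → hour 26); pitching (must start by hour 31). The tightest is hour 26, so lautering must start by 26 − 2 = hour 24.
Mashing must finish in time for lautering (must start by hour 24); the boil (must start by hour 29); pitching (must start by hour 31). The tightest is hour 24, so mashing must start by 24 − 7 = hour 17.
For milling: mashing (must start by hour 17); lautering (must start by hour 24); the boil (must start by hour 29, minus 1-hour gap → hour 28). The most restrictive is hour 17; with an 8-hour duration, milling must start by hour 9.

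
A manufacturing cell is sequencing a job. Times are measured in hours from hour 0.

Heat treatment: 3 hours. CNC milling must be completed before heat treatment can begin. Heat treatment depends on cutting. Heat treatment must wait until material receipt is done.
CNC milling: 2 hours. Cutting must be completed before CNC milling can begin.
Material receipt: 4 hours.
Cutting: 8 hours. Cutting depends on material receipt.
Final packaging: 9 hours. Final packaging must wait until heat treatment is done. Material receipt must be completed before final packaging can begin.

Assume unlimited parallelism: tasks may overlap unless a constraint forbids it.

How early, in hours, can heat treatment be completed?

17

Material receipt has no prerequisites, so it starts at hour 0 and finishes at hour 4.
After material receipt (finishes hour 4), cutting can start at hour 4 and finishes at hour 12.
CNC milling waits on cutting (finishes hour 12), so it starts at hour 12 and finishes at 12 + 2 = hour 14.
Heat treatment needs all of CNC milling (finishes hour 14); cutting (finishes hour 12); material receipt (finishes hour 4). That puts its earliest start at hour 14; it finishes at 14 + 3 = hour 17.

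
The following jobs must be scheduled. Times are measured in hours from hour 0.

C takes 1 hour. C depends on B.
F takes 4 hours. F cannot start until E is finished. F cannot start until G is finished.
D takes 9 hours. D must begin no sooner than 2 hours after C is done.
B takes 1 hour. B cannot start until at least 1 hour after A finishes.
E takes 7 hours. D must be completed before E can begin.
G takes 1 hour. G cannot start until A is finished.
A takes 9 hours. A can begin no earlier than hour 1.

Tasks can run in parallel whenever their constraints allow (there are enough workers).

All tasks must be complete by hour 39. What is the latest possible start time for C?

16

F has no dependents, so it just needs to finish by hour 39. Starting by 39 − 4 = hour 35 achieves that.
E has to be done before F (must start by hour 35). That means finishing by hour 35, i.e. starting by 35 − 7 = hour 28.
D feeds into E (must start by hour 28); so D must finish by hour 28 and therefore start by hour 19.
C feeds into D (must start by hour 19, minus 2-hour gap → hour 17); so C must finish by hour 17 and therefore start by hour 16.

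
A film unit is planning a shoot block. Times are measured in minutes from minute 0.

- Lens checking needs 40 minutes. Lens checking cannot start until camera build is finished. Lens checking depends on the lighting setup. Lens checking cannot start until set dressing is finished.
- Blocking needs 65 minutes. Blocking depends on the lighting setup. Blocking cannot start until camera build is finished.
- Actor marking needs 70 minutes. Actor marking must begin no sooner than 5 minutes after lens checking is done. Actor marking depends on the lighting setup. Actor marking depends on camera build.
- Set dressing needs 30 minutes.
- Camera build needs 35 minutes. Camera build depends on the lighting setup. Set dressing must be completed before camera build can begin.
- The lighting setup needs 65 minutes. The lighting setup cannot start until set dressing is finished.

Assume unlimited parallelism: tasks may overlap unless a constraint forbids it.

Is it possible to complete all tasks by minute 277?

Set dressing has no prerequisites, so it starts at minute 0 and finishes at minute 30.
The lighting setup waits on set dressing (finishes minute 30), so it starts at minute 30 and finishes at 30 + 65 = minute 95.
Camera build needs all of the lighting setup (finishes minute 95); set dressing (finishes minute 30). That puts its earliest start at minute 95; it finishes at 95 + 35 = minute 130.
Blocking has to wait for the lighting setup (finishes minute 95); camera build (finishes minute 130). The latest of these is minute 130, so blocking runs minute 130 to 130 + 65 = minute 195.
Lens checking cannot start until camera build (finishes minute 130); the lighting setup (finishes minute 95); set dressing (finishes minute 30). The controlling bound is minute 130, so lens checking finishes at 130 + 40 = minute 170.
Actor marking needs all of lens checking (finishes minute 170, plus 5-minute gap → minute 175); the lighting setup (finishes minute 95); camera build (finishes minute 130). That puts its earliest start at minute 175; it finishes at 175 + 70 = minute 245.
Every task is finished by minute 245, which is no later than the deadline of 277, so the schedule is feasible.

Yes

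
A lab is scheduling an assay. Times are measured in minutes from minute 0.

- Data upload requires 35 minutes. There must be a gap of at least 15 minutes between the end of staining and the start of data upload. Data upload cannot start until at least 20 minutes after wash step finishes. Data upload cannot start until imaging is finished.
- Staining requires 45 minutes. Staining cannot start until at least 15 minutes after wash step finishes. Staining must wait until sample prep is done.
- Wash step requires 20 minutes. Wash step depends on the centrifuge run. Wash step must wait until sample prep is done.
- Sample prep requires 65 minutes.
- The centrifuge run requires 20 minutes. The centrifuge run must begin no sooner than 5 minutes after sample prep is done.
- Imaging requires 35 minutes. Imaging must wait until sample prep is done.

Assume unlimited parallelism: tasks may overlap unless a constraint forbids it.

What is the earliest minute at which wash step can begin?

90

Nothing blocks sample prep, so it runs from minute 0 to minute 65.
The centrifuge run waits on sample prep (finishes minute 65, plus 5-minute gap → minute 70), so it starts at minute 70 and finishes at 70 + 20 = minute 90.
Wash step waits on the centrifuge run (finishes minute 90); sample prep (finishes minute 65). The latest of these is minute 90, which is the earliest wash step can start.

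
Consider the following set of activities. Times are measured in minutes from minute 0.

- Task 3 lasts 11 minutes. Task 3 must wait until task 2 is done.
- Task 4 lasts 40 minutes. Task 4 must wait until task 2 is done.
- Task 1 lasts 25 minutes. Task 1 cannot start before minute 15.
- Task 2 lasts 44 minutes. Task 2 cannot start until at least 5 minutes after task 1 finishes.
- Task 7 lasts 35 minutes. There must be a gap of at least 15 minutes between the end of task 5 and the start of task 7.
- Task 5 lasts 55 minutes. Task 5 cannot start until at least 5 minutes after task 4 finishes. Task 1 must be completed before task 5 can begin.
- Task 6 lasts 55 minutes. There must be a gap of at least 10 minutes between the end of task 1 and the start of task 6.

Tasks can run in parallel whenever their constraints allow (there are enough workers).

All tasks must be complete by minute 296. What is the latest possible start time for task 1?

72

Task 3 must finish by minute 296; it takes 11 minutes, so it must start by 296 − 11 = minute 285.
Nothing follows task 7; the deadline of minute 296 is its only limit. It must start by 296 − 35 = minute 261.
Task 5 feeds into task 7 (must start by minute 261, minus 15-minute gap → minute 246); so task 5 must finish by minute 246 and therefore start by minute 191.
Task 4 feeds into task 5 (must start by minute 191, minus 5-minute gap → minute 186); so task 4 must finish by minute 186 and therefore start by minute 146.
Task 2 must finish in time for task 3 (must start by minute 285); task 4 (must start by minute 146). The tightest is minute 146, so task 2 must start by 146 − 44 = minute 102.
Task 6 has no dependents, so it just needs to finish by minute 296. Starting by 296 − 55 = minute 241 achieves that.
Task 1 feeds task 2 (must start by minute 102, minus 5-minute gap → minute 97); task 5 (must start by minute 191); task 6 (must start by minute 241, minus 10-minute gap → minute 231). Taking the minimum, task 1 must finish by minute 97 and start by 97 − 25 = minute 72.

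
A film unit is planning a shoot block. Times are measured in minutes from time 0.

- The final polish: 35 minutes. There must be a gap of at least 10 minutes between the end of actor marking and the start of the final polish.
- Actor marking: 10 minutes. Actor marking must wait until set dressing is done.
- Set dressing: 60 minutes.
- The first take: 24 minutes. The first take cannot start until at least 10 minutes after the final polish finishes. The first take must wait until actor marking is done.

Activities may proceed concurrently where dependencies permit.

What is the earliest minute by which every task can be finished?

149

Set dressing can start immediately at minute 0; it finishes at minute 60.
Actor marking cannot begin until set dressing (finishes minute 60). It runs from minute 60 to 60 + 10 = minute 70.
The final polish cannot begin until actor marking (finishes minute 70, plus 10-minute gap → minute 80). It runs from minute 80 to 80 + 35 = minute 115.
The first take cannot start until the final polish (finishes minute 115, plus 10-minute gap → minute 125); actor marking (finishes minute 70). The controlling bound is minute 125, so the first take finishes at 125 + 24 = minute 149.
All tasks are finished once the last one completes. Finish times: Set dressing at 60, Actor marking at 70, The final polish at 115, The first take at 149. The latest is minute 149.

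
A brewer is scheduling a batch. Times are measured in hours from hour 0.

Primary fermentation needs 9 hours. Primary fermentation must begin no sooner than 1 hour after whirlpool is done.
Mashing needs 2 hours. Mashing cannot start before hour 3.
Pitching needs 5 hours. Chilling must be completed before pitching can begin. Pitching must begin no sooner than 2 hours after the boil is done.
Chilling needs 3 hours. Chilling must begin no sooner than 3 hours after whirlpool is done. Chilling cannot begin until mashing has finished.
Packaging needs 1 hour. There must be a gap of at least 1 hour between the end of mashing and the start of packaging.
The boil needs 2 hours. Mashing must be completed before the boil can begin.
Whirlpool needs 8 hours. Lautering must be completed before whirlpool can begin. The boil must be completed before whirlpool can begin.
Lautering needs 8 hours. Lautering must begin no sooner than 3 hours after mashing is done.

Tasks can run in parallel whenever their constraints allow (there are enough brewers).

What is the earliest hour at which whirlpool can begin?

Mashing waits on its own release at hour 3, so it starts at hour 3 and finishes at 3 + 2 = hour 5.
The boil cannot begin until mashing (finishes hour 5). It runs from hour 5 to 5 + 2 = hour 7.
Lautering cannot begin until mashing (finishes hour 5, plus 3-hour gap → hour 8). It runs from hour 8 to 8 + 8 = hour 16.
Whirlpool waits on lautering (finishes hour 16); the boil (finishes hour 7). The latest of these is hour 16, which is the earliest whirlpool can start.

16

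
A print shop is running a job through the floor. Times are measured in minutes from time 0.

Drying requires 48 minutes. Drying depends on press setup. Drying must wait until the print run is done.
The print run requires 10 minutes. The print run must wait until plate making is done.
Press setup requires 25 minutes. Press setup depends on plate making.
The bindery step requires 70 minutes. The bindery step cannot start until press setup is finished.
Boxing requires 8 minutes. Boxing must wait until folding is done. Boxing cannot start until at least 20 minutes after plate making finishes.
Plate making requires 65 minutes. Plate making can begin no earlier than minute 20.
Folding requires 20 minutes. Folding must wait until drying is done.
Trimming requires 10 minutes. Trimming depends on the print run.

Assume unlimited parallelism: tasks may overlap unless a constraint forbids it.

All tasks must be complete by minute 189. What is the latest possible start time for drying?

Boxing must finish by minute 189; it takes 8 minutes, so it must start by 189 − 8 = minute 181.
Since boxing (must start by minute 181) depends on it, folding must finish by minute 181. Backing off its 20-minute duration gives a latest start of minute 161.
Drying must finish before folding (must start by minute 161). With a 48-minute duration, drying must start by 161 − 48 = minute 113.

113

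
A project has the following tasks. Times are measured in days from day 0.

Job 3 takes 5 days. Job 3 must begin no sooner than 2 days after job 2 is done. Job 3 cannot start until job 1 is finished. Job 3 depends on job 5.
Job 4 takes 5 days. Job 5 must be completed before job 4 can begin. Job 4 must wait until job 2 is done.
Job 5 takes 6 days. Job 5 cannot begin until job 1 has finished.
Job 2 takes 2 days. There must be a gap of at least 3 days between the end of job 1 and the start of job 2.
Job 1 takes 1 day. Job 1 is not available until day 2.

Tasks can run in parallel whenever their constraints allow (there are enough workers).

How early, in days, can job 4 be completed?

14

After its own release at day 2, job 1 can start at day 2 and finishes at day 3.
Job 5 waits on job 1 (finishes day 3), so it starts at day 3 and finishes at 3 + 6 = day 9.
Job 2 cannot begin until job 1 (finishes day 3, plus 3-day gap → day 6). It runs from day 6 to 6 + 2 = day 8.
Job 4 cannot start until job 5 (finishes day 9); job 2 (finishes day 8). The controlling bound is day 9, so job 4 finishes at 9 + 5 = day 14.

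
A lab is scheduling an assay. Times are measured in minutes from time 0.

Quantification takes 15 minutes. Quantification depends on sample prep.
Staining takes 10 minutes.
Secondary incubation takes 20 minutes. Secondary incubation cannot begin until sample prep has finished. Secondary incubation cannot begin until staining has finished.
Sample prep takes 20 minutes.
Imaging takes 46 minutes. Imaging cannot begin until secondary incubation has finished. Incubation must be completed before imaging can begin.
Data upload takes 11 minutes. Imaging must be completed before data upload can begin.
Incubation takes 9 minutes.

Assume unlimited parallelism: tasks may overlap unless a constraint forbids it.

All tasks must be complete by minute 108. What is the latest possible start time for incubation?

To finish by minute 108, data upload (duration 11) must start no later than minute 97.
Imaging feeds into data upload (must start by minute 97); so imaging must finish by minute 97 and therefore start by minute 51.
Incubation has to be done before imaging (must start by minute 51). That means finishing by minute 51, i.e. starting by 51 − 9 = minute 42.

42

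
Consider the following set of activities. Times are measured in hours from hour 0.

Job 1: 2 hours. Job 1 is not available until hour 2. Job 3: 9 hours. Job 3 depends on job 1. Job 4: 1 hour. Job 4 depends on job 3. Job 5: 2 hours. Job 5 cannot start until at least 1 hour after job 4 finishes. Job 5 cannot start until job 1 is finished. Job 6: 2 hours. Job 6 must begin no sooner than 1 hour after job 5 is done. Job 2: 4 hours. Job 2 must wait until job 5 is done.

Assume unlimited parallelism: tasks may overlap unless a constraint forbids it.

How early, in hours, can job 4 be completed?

14

Job 1 cannot begin until its own release at hour 2. It runs from hour 2 to 2 + 2 = hour 4.
After job 1 (finishes hour 4), job 3 can start at hour 4 and finishes at hour 13.
Job 4 waits on job 3 (finishes hour 13), so it starts at hour 13 and finishes at 13 + 1 = hour 14.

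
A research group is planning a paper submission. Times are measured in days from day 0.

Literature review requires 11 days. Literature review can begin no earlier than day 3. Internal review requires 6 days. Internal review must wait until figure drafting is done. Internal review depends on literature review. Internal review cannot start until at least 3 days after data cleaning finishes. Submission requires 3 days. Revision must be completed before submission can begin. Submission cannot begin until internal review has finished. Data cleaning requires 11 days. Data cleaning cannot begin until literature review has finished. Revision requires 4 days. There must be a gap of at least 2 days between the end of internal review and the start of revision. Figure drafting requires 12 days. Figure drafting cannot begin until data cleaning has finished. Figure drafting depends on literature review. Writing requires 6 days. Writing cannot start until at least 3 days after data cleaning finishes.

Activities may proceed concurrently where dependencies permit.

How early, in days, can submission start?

Literature review waits on its own release at day 3, so it starts at day 3 and finishes at 3 + 11 = day 14.
Data cleaning cannot begin until literature review (finishes day 14). It runs from day 14 to 14 + 11 = day 25.
Figure drafting cannot start until data cleaning (finishes day 25); literature review (finishes day 14). The controlling bound is day 25, so figure drafting finishes at 25 + 12 = day 37.
Internal review needs all of figure drafting (finishes day 37); literature review (finishes day 14); data cleaning (finishes day 25, plus 3-day gap → day 28). That puts its earliest start at day 37; it finishes at 37 + 6 = day 43.
Revision waits on internal review (finishes day 43, plus 2-day gap → day 45), so it starts at day 45 and finishes at 45 + 4 = day 49.
Submission waits on revision (finishes day 49); internal review (finishes day 43). The latest of these is day 49, which is the earliest submission can start.

49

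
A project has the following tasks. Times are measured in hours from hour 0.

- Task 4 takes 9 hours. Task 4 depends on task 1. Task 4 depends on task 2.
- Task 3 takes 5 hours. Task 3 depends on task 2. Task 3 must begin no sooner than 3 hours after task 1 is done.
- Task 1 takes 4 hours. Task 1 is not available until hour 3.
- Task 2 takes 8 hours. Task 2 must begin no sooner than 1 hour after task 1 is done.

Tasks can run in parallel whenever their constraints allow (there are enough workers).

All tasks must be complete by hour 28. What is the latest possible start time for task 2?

11

To finish by hour 28, task 3 (duration 5) must start no later than hour 23.
Nothing follows task 4; the deadline of hour 28 is its only limit. It must start by 28 − 9 = hour 19.
Task 2 must finish in time for task 3 (must start by hour 23); task 4 (must start by hour 19). The tightest is hour 19, so task 2 must start by 19 − 8 = hour 11.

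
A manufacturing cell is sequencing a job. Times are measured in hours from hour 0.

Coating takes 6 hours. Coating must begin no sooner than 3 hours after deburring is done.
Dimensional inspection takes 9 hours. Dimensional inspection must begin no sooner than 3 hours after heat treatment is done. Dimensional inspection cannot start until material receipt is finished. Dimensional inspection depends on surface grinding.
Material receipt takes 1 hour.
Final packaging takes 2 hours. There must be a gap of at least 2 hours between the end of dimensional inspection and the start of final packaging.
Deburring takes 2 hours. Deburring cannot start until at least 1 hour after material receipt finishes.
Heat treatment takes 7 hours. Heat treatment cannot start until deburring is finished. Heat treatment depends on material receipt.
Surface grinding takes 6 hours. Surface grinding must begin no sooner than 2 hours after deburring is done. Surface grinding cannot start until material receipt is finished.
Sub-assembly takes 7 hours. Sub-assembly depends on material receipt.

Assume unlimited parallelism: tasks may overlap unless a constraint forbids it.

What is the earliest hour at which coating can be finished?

13

Material receipt has no prerequisites, so it starts at hour 0 and finishes at hour 1.
Deburring cannot begin until material receipt (finishes hour 1, plus 1-hour gap → hour 2). It runs from hour 2 to 2 + 2 = hour 4.
After deburring (finishes hour 4, plus 3-hour gap → hour 7), coating can start at hour 7 and finishes at hour 13.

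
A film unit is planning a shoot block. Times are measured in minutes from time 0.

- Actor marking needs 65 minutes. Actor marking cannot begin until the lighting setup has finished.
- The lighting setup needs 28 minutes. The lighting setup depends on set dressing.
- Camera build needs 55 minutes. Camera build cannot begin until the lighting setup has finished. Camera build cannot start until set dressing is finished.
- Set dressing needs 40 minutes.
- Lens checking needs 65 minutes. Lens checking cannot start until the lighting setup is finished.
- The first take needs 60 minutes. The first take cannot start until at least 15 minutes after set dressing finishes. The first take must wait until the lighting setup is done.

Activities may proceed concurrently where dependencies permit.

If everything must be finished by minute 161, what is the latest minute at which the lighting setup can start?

68

To finish by minute 161, camera build (duration 55) must start no later than minute 106.
Lens checking has no dependents, so it just needs to finish by minute 161. Starting by 161 − 65 = minute 96 achieves that.
To finish by minute 161, actor marking (duration 65) must start no later than minute 96.
Nothing follows the first take; the deadline of minute 161 is its only limit. It must start by 161 − 60 = minute 101.
The lighting setup feeds camera build (must start by minute 106); lens checking (must start by minute 96); actor marking (must start by minute 96); the first take (must start by minute 101). Taking the minimum, the lighting setup must finish by minute 96 and start by 96 − 28 = minute 68.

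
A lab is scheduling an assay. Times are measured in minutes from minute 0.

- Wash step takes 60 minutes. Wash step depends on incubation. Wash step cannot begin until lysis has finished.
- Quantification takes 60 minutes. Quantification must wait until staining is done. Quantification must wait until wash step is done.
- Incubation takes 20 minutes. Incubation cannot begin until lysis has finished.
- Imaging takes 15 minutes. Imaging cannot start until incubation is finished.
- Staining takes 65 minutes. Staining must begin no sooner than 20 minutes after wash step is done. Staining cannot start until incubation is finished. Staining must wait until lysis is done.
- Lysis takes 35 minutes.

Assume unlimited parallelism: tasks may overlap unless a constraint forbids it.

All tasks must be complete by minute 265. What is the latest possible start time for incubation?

40

Quantification has no dependents, so it just needs to finish by minute 265. Starting by 265 − 60 = minute 205 achieves that.
Staining has to be done before quantification (must start by minute 205). That means finishing by minute 205, i.e. starting by 205 − 65 = minute 140.
Wash step must finish in time for staining (must start by minute 140, minus 20-minute gap → minute 120); quantification (must start by minute 205). The tightest is minute 120, so wash step must start by 120 − 60 = minute 60.
Imaging has no dependents, so it just needs to finish by minute 265. Starting by 265 − 15 = minute 250 achieves that.
For incubation: wash step (must start by minute 60); staining (must start by minute 140); imaging (must start by minute 250). The most restrictive is minute 60; with a 20-minute duration, incubation must start by minute 40.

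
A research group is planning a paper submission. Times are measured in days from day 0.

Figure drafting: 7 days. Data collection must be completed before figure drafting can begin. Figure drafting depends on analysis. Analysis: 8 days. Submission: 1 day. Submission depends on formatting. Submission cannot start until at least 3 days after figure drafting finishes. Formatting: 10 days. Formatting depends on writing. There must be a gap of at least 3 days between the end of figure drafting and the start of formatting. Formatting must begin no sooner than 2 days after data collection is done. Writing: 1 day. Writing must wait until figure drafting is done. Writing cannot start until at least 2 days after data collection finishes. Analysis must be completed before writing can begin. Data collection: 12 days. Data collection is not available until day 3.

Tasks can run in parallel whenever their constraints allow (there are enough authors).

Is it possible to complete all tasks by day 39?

Yes

Analysis can start immediately at day 0; it finishes at day 8.
Data collection cannot begin until its own release at day 3. It runs from day 3 to 3 + 12 = day 15.
For figure drafting: data collection (finishes day 15); analysis (finishes day 8). Taking the maximum gives a start of day 15, and it finishes at 15 + 7 = day 22.
Writing cannot start until figure drafting (finishes day 22); data collection (finishes day 15, plus 2-day gap → day 17); analysis (finishes day 8). The controlling bound is day 22, so writing finishes at 22 + 1 = day 23.
Formatting has to wait for writing (finishes day 23); figure drafting (finishes day 22, plus 3-day gap → day 25); data collection (finishes day 15, plus 2-day gap → day 17). The latest of these is day 25, so formatting runs day 25 to 25 + 10 = day 35.
Submission cannot start until formatting (finishes day 35); figure drafting (finishes day 22, plus 3-day gap → day 25). The controlling bound is day 35, so submission finishes at 35 + 1 = day 36.
Every task is finished by day 36, which is no later than the deadline of 39, so the schedule is feasible.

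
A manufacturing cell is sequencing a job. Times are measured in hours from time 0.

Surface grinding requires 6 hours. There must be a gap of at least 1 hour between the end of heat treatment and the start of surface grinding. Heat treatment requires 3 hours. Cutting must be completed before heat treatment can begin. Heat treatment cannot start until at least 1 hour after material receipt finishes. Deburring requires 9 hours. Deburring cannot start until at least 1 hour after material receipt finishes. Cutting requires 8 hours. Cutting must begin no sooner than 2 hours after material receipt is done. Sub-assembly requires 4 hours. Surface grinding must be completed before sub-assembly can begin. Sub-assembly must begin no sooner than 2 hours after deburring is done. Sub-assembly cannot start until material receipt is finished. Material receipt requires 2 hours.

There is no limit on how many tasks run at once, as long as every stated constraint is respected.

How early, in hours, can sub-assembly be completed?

26

Material receipt has no prerequisites, so it starts at hour 0 and finishes at hour 2.
After material receipt (finishes hour 2, plus 1-hour gap → hour 3), deburring can start at hour 3 and finishes at hour 12.
Cutting waits on material receipt (finishes hour 2, plus 2-hour gap → hour 4), so it starts at hour 4 and finishes at 4 + 8 = hour 12.
Heat treatment has to wait for cutting (finishes hour 12); material receipt (finishes hour 2, plus 1-hour gap → hour 3). The latest of these is hour 12, so heat treatment runs hour 12 to 12 + 3 = hour 15.
After heat treatment (finishes hour 15, plus 1-hour gap → hour 16), surface grinding can start at hour 16 and finishes at hour 22.
Sub-assembly has to wait for surface grinding (finishes hour 22); deburring (finishes hour 12, plus 2-hour gap → hour 14); material receipt (finishes hour 2). The latest of these is hour 22, so sub-assembly runs hour 22 to 22 + 4 = hour 26.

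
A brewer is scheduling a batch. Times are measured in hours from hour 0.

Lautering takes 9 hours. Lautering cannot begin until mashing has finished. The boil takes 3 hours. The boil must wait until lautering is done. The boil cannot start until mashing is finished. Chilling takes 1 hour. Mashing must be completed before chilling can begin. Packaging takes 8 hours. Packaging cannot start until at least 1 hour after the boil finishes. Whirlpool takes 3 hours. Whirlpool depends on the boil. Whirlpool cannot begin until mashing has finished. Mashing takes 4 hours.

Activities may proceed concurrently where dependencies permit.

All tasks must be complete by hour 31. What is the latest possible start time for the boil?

19

Whirlpool must finish by hour 31; it takes 3 hours, so it must start by 31 − 3 = hour 28.
To finish by hour 31, packaging (duration 8) must start no later than hour 23.
For the boil: whirlpool (must start by hour 28); packaging (must start by hour 23, minus 1-hour gap → hour 22). The most restrictive is hour 22; with a 3-hour duration, the boil must start by hour 19.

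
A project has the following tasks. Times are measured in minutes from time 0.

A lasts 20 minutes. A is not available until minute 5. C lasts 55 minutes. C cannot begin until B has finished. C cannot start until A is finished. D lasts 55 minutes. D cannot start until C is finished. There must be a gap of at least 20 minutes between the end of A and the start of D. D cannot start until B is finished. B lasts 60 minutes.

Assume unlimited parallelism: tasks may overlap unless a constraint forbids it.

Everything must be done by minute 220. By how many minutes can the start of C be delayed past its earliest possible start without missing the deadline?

50

B can start immediately at minute 0; it finishes at minute 60.
A cannot begin until its own release at minute 5. It runs from minute 5 to 5 + 20 = minute 25.
C needs all of B (finishes minute 60); A (finishes minute 25). That puts its earliest start at minute 60; it finishes at 60 + 55 = minute 115.

Working backward from the deadline:
D must finish by minute 220; it takes 55 minutes, so it must start by 220 − 55 = minute 165.
C must finish before D (must start by minute 165). With a 55-minute duration, C must start by 165 − 55 = minute 110.
So C can start as early as minute 60 and as late as minute 110, giving 110 − 60 = 50 minutes of slack.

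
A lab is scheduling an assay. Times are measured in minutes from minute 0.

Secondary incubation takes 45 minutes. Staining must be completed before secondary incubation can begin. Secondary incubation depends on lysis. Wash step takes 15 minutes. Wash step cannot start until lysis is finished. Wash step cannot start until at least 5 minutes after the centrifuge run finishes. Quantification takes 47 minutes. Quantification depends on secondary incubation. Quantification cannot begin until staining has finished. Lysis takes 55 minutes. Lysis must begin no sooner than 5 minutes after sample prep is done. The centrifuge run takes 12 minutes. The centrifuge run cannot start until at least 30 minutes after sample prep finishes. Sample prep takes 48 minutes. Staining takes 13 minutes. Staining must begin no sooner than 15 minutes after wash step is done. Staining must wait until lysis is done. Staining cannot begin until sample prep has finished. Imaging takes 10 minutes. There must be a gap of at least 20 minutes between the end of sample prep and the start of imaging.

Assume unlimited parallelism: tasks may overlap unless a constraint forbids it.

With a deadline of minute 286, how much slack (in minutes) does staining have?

43

Sample prep has no prerequisites, so it starts at minute 0 and finishes at minute 48.
The centrifuge run cannot begin until sample prep (finishes minute 48, plus 30-minute gap → minute 78). It runs from minute 78 to 78 + 12 = minute 90.
After sample prep (finishes minute 48, plus 5-minute gap → minute 53), lysis can start at minute 53 and finishes at minute 108.
Wash step has to wait for lysis (finishes minute 108); the centrifuge run (finishes minute 90, plus 5-minute gap → minute 95). The latest of these is minute 108, so wash step runs minute 108 to 108 + 15 = minute 123.
Staining needs all of wash step (finishes minute 123, plus 15-minute gap → minute 138); lysis (finishes minute 108); sample prep (finishes minute 48). That puts its earliest start at minute 138; it finishes at 138 + 13 = minute 151.

Working backward from the deadline:
Quantification must finish by minute 286; it takes 47 minutes, so it must start by 286 − 47 = minute 239.
Secondary incubation has to be done before quantification (must start by minute 239). That means finishing by minute 239, i.e. starting by 239 − 45 = minute 194.
Staining must finish in time for secondary incubation (must start by minute 194); quantification (must start by minute 239). The tightest is minute 194, so staining must start by 194 − 13 = minute 181.
So staining can start as early as minute 138 and as late as minute 181, giving 181 − 138 = 43 minutes of slack.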